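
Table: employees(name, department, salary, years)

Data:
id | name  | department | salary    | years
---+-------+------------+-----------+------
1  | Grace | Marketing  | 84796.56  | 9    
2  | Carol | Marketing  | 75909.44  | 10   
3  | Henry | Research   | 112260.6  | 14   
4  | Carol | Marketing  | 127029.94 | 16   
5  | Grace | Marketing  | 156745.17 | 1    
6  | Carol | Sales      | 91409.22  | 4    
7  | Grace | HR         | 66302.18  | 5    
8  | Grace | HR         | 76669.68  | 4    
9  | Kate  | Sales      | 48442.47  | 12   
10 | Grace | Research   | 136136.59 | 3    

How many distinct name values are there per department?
SELECT department, COUNT(DISTINCT name)
FROM employees
GROUP BY department

Result:
  HR: 1 distinct
  Marketing: 2 distinct
  Research: 2 distinct
  Sales: 2 distinct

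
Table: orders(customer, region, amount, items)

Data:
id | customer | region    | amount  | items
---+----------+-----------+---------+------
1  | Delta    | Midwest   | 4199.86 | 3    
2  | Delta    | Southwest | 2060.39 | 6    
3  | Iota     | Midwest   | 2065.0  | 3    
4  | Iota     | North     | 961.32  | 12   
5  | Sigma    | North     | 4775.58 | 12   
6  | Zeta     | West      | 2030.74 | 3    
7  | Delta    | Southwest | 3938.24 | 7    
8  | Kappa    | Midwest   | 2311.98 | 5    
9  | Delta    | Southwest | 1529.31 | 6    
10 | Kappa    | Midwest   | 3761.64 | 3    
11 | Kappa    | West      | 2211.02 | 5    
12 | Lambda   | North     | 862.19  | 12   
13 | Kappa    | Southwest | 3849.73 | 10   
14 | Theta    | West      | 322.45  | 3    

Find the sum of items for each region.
SELECT region, SUM(items) as result
FROM orders
GROUP BY region

Result:
  Midwest: 14
  North: 36
  Southwest: 29
  West: 11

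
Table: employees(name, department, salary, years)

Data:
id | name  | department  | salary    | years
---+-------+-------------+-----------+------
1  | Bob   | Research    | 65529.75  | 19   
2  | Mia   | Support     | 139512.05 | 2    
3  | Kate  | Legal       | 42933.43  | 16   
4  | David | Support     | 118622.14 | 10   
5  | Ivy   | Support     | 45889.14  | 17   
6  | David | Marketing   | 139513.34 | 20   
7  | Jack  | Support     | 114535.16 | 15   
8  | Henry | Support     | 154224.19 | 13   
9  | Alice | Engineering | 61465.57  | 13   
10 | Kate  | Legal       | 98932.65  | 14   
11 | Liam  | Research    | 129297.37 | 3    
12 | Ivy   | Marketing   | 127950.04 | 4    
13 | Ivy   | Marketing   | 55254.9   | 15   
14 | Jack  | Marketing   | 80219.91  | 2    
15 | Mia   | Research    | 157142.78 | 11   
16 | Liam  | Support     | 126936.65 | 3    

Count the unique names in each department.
SELECT department, COUNT(DISTINCT name)
FROM employees
GROUP BY department

Result:
  Engineering: 1 distinct
  Legal: 1 distinct
  Marketing: 3 distinct
  Research: 3 distinct
  Support: 6 distinct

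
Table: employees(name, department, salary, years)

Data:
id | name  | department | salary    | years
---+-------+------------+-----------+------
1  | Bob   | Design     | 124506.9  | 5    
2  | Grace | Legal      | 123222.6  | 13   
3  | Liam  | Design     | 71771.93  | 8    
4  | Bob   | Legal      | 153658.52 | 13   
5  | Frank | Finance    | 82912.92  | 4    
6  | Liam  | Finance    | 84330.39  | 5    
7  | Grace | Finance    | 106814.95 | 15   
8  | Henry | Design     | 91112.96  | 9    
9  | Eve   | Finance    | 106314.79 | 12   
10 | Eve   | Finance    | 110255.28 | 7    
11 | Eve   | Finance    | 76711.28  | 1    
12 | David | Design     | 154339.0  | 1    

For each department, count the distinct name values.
SELECT department, COUNT(DISTINCT name)
FROM employees
GROUP BY department

Result:
  Design: 4 distinct
  Finance: 4 distinct
  Legal: 2 distinct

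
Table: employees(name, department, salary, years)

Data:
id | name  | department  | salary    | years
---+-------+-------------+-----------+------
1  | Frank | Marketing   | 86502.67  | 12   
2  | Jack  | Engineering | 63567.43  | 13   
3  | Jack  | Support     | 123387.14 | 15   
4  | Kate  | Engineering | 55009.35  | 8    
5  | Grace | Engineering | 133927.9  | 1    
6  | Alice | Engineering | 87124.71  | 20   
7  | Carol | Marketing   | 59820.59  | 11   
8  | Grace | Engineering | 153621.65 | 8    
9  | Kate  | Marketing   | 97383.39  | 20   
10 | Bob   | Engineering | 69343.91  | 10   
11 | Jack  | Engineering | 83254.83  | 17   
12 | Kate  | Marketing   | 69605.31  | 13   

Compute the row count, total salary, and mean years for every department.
SELECT department,
       COUNT(*) as cnt,
       SUM(salary) as total_salary,
       AVG(years) as avg_years
FROM employees
GROUP BY department

Result:
  Engineering: 7 records, 645849.78 total salary, 11.00 avg years
  Marketing: 4 records, 313311.96 total salary, 14.00 avg years
  Support: 1 records, 123387.14 total salary, 15.00 avg years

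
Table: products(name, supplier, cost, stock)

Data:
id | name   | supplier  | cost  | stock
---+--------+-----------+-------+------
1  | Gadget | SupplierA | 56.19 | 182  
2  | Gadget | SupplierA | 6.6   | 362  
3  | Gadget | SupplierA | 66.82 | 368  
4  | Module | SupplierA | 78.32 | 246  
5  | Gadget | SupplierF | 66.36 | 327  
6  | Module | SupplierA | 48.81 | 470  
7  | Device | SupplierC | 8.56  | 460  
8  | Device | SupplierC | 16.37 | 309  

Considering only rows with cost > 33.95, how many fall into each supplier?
SELECT supplier, COUNT(*)
FROM products
WHERE cost > 33.95
GROUP BY supplier

Note: WHERE filters rows before grouping.

Result:
  SupplierA: 4
  SupplierF: 1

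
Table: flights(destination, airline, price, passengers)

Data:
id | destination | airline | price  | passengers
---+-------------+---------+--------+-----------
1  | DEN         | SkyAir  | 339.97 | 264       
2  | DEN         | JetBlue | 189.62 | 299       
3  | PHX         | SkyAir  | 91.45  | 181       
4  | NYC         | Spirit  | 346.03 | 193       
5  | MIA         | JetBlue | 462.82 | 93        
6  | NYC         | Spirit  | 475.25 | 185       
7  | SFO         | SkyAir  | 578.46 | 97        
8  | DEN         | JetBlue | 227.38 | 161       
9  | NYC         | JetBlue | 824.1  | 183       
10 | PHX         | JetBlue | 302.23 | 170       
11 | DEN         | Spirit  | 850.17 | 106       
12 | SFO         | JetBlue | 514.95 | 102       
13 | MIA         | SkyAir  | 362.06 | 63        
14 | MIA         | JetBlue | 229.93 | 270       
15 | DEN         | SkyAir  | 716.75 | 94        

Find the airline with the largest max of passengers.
SELECT airline, MAX(passengers) as val
FROM flights
GROUP BY airline
ORDER BY val DESC
LIMIT 1

Result: JetBlue with max(passengers) = 299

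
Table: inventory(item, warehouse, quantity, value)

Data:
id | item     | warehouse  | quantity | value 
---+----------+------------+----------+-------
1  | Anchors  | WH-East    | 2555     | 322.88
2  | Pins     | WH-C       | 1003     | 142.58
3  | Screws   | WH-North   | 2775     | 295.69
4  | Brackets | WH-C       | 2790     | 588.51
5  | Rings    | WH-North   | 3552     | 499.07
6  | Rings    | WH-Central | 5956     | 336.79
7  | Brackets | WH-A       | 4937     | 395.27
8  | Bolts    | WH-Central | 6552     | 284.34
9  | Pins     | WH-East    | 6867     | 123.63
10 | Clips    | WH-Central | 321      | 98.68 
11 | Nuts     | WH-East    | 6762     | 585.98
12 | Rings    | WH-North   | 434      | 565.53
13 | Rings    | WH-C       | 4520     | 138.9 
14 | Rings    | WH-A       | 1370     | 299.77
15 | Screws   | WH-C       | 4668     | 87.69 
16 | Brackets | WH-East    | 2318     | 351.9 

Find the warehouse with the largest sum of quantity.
SELECT warehouse, SUM(quantity) as val
FROM inventory
GROUP BY warehouse
ORDER BY val DESC
LIMIT 1

Result: WH-East with sum(quantity) = 18502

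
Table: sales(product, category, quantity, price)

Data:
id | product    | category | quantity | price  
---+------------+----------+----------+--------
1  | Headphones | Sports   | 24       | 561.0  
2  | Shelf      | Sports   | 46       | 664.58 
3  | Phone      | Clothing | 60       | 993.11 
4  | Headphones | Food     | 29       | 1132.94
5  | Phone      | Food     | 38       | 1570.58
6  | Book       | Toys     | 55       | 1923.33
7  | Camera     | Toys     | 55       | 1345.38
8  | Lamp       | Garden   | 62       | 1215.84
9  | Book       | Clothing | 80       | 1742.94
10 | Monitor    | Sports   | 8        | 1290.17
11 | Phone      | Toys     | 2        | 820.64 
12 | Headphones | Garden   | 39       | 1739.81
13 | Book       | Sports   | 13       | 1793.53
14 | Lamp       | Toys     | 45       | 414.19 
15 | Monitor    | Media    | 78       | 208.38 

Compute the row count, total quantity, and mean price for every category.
SELECT category,
       COUNT(*) as cnt,
       SUM(quantity) as total_quantity,
       AVG(price) as avg_price
FROM sales
GROUP BY category

Result:
  Clothing: 2 records, 140 total quantity, 1368.03 avg price
  Food: 2 records, 67 total quantity, 1351.76 avg price
  Garden: 2 records, 101 total quantity, 1477.83 avg price
  Media: 1 records, 78 total quantity, 208.38 avg price
  Sports: 4 records, 91 total quantity, 1077.32 avg price
  Toys: 4 records, 157 total quantity, 1125.89 avg price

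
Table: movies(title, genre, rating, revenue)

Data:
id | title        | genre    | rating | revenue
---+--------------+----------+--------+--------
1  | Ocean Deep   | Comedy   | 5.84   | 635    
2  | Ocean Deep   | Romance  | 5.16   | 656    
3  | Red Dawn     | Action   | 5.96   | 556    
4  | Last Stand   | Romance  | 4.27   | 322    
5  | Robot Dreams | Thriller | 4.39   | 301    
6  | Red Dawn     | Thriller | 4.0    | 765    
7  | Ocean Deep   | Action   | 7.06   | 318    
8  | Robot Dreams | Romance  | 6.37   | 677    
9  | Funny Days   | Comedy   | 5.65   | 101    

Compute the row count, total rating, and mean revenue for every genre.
SELECT genre,
       COUNT(*) as cnt,
       SUM(rating) as total_rating,
       AVG(revenue) as avg_revenue
FROM movies
GROUP BY genre

Result:
  Action: 2 records, 13.02 total rating, 437.00 avg revenue
  Comedy: 2 records, 11.49 total rating, 368.00 avg revenue
  Romance: 3 records, 15.80 total rating, 551.67 avg revenue
  Thriller: 2 records, 8.39 total rating, 533.00 avg revenue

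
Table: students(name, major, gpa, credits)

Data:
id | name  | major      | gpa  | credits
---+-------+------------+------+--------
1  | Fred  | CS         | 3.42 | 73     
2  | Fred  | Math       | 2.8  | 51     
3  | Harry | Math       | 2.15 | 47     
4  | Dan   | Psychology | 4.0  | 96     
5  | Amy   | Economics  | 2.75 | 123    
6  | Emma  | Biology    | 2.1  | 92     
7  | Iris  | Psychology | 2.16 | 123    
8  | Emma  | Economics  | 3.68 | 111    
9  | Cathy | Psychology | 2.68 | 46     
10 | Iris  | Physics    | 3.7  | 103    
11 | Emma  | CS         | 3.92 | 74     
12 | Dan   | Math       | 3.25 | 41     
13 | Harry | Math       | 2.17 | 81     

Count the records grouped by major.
SELECT major, COUNT(*) as count
FROM students
GROUP BY major

Result:
  Biology: 1
  CS: 2
  Economics: 2
  Math: 4
  Physics: 1
  Psychology: 3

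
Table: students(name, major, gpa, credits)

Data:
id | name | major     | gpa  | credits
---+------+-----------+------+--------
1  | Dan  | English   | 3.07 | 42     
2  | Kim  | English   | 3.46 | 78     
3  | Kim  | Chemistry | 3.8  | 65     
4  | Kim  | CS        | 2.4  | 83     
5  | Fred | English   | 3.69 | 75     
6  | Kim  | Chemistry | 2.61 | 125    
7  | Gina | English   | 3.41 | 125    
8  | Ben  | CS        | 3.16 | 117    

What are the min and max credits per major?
SELECT major, MIN(credits), MAX(credits)
FROM students
GROUP BY major

Result:
  CS: min=83, max=117
  Chemistry: min=65, max=125
  English: min=42, max=125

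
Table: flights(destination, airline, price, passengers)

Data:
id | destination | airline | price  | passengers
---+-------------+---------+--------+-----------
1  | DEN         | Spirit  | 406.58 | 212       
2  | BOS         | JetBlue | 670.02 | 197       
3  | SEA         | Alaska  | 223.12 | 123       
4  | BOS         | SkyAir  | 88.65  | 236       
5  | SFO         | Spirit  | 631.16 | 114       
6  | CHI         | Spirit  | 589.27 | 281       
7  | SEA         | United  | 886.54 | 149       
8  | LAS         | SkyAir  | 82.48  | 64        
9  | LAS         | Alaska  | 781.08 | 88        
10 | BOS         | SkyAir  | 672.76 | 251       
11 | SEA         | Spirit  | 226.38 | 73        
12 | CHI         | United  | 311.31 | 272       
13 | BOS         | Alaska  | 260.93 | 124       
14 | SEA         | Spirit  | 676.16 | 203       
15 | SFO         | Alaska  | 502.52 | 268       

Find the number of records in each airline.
SELECT airline, COUNT(*) as count
FROM flights
GROUP BY airline

Result:
  Alaska: 4
  JetBlue: 1
  SkyAir: 3
  Spirit: 5
  United: 2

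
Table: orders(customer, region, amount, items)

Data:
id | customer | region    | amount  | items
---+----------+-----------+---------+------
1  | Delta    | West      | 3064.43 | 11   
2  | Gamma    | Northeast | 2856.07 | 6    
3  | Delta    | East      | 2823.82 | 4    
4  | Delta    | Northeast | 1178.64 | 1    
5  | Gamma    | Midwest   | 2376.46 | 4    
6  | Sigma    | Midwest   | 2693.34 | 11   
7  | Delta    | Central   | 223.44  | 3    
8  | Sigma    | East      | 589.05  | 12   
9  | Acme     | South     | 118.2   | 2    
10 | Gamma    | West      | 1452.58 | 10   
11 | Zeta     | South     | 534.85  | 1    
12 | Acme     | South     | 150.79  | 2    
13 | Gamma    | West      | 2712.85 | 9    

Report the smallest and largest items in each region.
SELECT region, MIN(items), MAX(items)
FROM orders
GROUP BY region

Result:
  Central: min=3, max=3
  East: min=4, max=12
  Midwest: min=4, max=11
  Northeast: min=1, max=6
  South: min=1, max=2
  West: min=9, max=11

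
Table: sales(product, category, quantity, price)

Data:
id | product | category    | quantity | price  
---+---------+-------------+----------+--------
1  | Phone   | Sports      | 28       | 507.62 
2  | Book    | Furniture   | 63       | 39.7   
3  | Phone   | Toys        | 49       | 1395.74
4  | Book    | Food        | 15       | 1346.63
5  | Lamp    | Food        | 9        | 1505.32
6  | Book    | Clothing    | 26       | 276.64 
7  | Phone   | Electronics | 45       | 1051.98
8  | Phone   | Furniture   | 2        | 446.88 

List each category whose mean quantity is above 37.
SELECT category, AVG(quantity)
FROM sales
GROUP BY category
HAVING AVG(quantity) > 37

Result:
  Electronics: avg=45.00
  Toys: avg=49.00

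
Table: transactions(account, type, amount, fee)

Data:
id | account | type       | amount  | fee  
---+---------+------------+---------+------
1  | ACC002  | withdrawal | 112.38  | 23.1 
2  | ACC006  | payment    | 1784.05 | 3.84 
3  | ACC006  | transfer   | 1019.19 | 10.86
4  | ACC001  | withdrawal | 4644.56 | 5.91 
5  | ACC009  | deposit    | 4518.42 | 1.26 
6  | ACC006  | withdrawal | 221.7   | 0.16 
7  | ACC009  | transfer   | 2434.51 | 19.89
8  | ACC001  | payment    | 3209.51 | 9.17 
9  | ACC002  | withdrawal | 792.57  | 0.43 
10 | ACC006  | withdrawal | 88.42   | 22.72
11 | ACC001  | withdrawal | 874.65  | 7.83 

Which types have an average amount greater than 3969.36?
SELECT type, AVG(amount)
FROM transactions
GROUP BY type
HAVING AVG(amount) > 3969.36

Result:
  deposit: avg=4518.42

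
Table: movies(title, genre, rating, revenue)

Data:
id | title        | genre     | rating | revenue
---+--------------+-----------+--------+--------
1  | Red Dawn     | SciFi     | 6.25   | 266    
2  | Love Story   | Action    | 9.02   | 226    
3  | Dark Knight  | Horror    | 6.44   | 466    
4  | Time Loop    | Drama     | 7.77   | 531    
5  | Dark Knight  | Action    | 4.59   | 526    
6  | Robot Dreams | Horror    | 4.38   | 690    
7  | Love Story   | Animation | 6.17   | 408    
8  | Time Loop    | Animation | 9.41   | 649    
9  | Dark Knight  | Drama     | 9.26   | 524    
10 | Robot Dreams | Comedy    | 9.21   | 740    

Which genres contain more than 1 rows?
SELECT genre, COUNT(*) as cnt
FROM movies
GROUP BY genre
HAVING COUNT(*) > 1

Result:
  Action: 2
  Animation: 2
  Drama: 2
  Horror: 2

Note: HAVING filters groups after aggregation, WHERE filters rows before.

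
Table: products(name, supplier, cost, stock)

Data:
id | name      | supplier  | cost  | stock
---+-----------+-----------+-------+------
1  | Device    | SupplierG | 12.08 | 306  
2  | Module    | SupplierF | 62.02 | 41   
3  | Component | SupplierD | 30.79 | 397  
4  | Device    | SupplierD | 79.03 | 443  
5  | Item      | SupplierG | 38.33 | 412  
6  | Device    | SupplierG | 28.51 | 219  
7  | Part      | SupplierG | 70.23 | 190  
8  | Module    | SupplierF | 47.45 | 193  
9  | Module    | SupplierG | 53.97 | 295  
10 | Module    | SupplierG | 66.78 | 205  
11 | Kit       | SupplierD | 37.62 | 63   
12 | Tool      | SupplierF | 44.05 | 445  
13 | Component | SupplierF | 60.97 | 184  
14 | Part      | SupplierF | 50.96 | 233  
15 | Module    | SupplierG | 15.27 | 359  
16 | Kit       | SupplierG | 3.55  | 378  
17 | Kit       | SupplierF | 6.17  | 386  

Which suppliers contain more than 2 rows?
SELECT supplier, COUNT(*) as cnt
FROM products
GROUP BY supplier
HAVING COUNT(*) > 2

Result:
  SupplierD: 3
  SupplierF: 6
  SupplierG: 8

Note: HAVING filters groups after aggregation, WHERE filters rows before.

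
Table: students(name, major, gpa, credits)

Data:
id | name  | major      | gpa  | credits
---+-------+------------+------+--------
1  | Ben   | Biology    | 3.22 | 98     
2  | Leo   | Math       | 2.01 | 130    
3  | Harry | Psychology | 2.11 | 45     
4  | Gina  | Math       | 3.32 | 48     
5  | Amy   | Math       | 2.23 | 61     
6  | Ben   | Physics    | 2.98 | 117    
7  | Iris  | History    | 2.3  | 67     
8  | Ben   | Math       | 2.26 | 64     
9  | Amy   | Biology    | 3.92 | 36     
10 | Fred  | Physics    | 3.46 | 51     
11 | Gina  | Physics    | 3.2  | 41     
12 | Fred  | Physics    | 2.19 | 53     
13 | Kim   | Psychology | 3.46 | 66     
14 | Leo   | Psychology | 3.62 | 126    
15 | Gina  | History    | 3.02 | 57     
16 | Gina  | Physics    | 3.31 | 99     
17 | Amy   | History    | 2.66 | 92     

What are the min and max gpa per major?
SELECT major, MIN(gpa), MAX(gpa)
FROM students
GROUP BY major

Result:
  Biology: min=3.22, max=3.92
  History: min=2.30, max=3.02
  Math: min=2.01, max=3.32
  Physics: min=2.19, max=3.46
  Psychology: min=2.11, max=3.62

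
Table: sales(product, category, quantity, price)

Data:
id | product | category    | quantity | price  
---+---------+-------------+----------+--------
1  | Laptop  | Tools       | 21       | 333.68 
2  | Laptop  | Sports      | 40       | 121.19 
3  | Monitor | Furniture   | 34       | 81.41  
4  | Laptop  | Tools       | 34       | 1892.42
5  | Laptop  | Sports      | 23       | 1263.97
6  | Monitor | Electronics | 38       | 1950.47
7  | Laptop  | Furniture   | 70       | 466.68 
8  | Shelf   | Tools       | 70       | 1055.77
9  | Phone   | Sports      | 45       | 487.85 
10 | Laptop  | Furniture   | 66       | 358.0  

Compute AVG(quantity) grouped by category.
SELECT category, AVG(quantity) as result
FROM sales
GROUP BY category

Result:
  Electronics: 38.00
  Furniture: 56.67
  Sports: 36.00
  Tools: 41.67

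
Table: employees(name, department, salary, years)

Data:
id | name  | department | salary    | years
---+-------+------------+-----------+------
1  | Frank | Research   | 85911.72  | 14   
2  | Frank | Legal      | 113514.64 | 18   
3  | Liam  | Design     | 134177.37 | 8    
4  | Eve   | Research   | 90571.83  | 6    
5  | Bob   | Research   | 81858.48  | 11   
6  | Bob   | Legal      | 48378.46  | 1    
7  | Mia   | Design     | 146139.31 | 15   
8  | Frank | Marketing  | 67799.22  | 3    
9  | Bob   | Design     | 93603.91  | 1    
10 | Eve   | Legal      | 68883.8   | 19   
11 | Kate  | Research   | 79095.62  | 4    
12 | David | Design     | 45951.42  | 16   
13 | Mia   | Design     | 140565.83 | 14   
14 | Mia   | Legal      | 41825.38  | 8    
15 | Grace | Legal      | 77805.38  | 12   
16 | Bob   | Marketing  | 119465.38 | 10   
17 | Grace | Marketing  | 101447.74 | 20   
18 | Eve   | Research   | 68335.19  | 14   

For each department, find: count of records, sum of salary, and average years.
SELECT department,
       COUNT(*) as cnt,
       SUM(salary) as total_salary,
       AVG(years) as avg_years
FROM employees
GROUP BY department

Result:
  Design: 5 records, 560437.84 total salary, 10.80 avg years
  Legal: 5 records, 350407.66 total salary, 11.60 avg years
  Marketing: 3 records, 288712.34 total salary, 11.00 avg years
  Research: 5 records, 405772.84 total salary, 9.80 avg years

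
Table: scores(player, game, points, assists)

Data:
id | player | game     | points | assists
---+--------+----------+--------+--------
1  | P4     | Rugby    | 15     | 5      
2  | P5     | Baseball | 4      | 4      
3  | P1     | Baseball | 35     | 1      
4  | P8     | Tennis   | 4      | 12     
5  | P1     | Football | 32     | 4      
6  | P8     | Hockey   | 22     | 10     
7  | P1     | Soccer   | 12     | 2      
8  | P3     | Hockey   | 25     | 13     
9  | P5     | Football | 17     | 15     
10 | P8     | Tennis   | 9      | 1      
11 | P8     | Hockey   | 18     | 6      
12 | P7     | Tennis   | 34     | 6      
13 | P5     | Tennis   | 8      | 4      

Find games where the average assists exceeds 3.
SELECT game, AVG(assists)
FROM scores
GROUP BY game
HAVING AVG(assists) > 3

Result:
  Football: avg=9.50
  Hockey: avg=9.67
  Rugby: avg=5.00
  Tennis: avg=5.75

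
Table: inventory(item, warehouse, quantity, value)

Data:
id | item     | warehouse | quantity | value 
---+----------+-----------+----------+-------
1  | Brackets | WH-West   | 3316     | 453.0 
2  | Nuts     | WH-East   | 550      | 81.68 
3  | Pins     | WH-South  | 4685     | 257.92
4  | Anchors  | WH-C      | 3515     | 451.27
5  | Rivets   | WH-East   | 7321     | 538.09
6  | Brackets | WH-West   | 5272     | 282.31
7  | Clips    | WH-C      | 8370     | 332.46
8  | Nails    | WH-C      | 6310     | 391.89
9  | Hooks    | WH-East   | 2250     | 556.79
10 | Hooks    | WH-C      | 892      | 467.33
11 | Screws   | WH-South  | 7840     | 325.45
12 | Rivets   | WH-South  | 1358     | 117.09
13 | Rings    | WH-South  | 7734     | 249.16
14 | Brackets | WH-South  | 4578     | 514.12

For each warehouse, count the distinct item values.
SELECT warehouse, COUNT(DISTINCT item)
FROM inventory
GROUP BY warehouse

Result:
  WH-C: 4 distinct
  WH-East: 3 distinct
  WH-South: 5 distinct
  WH-West: 1 distinct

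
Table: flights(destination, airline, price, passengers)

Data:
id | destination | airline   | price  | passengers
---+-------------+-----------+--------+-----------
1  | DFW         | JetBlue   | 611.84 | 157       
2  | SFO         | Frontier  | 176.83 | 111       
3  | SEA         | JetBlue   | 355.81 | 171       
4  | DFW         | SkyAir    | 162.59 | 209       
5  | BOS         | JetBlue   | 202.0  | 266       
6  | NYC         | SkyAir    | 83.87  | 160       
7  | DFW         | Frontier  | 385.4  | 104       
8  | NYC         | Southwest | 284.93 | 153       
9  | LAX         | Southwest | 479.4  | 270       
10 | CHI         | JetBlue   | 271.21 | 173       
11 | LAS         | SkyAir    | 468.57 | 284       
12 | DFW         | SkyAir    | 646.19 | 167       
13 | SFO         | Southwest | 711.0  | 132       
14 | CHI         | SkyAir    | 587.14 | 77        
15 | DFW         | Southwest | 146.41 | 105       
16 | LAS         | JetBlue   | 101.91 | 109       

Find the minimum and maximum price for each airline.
SELECT airline, MIN(price), MAX(price)
FROM flights
GROUP BY airline

Result:
  Frontier: min=176.83, max=385.40
  JetBlue: min=101.91, max=611.84
  SkyAir: min=83.87, max=646.19
  Southwest: min=146.41, max=711.00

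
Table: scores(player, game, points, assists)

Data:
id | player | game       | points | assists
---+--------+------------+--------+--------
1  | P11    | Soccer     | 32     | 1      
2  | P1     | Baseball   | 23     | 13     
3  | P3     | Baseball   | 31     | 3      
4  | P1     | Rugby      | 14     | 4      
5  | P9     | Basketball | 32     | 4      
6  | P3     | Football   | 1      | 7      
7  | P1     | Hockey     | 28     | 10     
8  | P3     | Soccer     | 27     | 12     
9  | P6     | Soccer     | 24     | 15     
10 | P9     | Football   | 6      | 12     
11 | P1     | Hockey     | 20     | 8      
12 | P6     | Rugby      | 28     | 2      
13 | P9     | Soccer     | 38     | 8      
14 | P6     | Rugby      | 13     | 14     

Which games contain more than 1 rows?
SELECT game, COUNT(*) as cnt
FROM scores
GROUP BY game
HAVING COUNT(*) > 1

Result:
  Baseball: 2
  Football: 2
  Hockey: 2
  Rugby: 3
  Soccer: 4

Note: HAVING filters groups after aggregation, WHERE filters rows before.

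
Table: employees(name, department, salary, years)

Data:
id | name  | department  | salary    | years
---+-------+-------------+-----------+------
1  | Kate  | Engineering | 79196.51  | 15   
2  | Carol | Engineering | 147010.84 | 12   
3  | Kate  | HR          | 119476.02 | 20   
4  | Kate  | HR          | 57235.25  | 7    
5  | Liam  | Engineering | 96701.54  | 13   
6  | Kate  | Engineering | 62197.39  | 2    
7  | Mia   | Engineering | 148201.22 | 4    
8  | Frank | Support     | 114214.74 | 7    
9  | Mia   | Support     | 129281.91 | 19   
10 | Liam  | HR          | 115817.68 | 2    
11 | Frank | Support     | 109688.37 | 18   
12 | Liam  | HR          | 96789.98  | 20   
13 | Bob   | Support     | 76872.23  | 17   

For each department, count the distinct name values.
SELECT department, COUNT(DISTINCT name)
FROM employees
GROUP BY department

Result:
  Engineering: 4 distinct
  HR: 2 distinct
  Support: 3 distinct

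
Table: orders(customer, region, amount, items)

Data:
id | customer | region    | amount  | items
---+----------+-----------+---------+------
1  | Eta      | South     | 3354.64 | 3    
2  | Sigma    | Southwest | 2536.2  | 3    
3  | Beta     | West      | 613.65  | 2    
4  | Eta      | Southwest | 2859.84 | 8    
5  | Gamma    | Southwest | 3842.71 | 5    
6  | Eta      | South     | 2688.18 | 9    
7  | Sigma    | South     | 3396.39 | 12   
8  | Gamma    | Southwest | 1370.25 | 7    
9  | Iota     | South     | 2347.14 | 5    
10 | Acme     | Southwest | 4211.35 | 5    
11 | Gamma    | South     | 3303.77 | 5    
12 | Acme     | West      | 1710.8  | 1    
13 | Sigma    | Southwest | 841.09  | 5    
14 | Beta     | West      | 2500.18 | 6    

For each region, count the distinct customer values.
SELECT region, COUNT(DISTINCT customer)
FROM orders
GROUP BY region

Result:
  South: 4 distinct
  Southwest: 4 distinct
  West: 2 distinct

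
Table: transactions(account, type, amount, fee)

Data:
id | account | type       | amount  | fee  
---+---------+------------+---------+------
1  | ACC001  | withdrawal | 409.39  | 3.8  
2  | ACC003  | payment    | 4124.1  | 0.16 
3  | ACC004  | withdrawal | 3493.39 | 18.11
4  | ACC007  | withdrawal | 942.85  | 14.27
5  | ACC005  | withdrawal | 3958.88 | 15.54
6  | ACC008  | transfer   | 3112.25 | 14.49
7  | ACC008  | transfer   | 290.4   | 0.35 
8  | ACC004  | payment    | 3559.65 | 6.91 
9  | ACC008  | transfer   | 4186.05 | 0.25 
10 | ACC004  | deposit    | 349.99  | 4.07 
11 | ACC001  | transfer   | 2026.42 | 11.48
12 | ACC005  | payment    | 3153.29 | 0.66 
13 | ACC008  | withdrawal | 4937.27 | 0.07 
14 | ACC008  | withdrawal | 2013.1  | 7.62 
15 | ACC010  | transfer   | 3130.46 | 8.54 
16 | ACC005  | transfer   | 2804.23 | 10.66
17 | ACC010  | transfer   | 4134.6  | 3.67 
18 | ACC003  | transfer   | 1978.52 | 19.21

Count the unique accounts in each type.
SELECT type, COUNT(DISTINCT account)
FROM transactions
GROUP BY type

Result:
  deposit: 1 distinct
  payment: 3 distinct
  transfer: 5 distinct
  withdrawal: 5 distinct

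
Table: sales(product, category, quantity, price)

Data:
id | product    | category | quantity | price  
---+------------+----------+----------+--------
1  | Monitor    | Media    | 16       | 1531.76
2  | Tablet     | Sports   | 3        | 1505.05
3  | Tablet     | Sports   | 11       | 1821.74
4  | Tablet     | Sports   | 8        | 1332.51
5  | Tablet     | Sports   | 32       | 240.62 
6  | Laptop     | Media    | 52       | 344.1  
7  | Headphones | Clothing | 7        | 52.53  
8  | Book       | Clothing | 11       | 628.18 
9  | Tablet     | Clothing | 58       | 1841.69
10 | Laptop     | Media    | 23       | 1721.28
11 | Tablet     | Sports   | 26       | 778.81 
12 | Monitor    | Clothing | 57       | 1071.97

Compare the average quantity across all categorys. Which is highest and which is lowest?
SELECT category, AVG(quantity)
FROM sales
GROUP BY category
ORDER BY AVG(quantity)

All groups:
  Sports: 16.00
  Media: 30.33
  Clothing: 33.25

Highest: Clothing (33.25)
Lowest: Sports (16.00)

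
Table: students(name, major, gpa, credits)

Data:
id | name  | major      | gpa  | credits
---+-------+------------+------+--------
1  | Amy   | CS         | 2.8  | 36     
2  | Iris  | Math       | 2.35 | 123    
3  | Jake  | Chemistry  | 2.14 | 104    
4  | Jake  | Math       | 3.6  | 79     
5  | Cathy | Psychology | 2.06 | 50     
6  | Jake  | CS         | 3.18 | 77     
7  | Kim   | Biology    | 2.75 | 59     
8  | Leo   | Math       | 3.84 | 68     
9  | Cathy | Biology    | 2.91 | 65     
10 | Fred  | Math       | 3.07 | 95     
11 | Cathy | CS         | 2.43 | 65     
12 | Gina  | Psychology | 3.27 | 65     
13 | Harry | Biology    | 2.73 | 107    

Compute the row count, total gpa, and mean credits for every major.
SELECT major,
       COUNT(*) as cnt,
       SUM(gpa) as total_gpa,
       AVG(credits) as avg_credits
FROM students
GROUP BY major

Result:
  Biology: 3 records, 8.39 total gpa, 77.00 avg credits
  CS: 3 records, 8.41 total gpa, 59.33 avg credits
  Chemistry: 1 records, 2.14 total gpa, 104.00 avg credits
  Math: 4 records, 12.86 total gpa, 91.25 avg credits
  Psychology: 2 records, 5.33 total gpa, 57.50 avg credits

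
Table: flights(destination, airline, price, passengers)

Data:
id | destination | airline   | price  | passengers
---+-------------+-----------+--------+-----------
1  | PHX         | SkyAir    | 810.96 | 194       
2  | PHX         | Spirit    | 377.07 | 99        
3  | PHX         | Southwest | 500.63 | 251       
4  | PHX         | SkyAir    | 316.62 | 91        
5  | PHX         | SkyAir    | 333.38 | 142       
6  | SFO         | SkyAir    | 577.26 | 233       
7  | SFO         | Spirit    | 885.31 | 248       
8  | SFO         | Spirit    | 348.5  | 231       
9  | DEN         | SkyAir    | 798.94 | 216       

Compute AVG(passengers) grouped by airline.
SELECT airline, AVG(passengers) as result
FROM flights
GROUP BY airline

Result:
  SkyAir: 175.20
  Southwest: 251.00
  Spirit: 192.67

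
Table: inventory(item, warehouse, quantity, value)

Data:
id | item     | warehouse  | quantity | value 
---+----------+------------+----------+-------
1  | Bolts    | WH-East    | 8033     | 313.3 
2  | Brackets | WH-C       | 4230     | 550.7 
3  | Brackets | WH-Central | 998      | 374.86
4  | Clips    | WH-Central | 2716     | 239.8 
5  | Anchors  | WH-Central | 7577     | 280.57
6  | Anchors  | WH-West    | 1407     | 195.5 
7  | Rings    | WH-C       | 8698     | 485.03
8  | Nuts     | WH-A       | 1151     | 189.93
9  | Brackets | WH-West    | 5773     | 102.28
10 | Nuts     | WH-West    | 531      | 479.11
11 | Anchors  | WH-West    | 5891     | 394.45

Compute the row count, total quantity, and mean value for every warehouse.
SELECT warehouse,
       COUNT(*) as cnt,
       SUM(quantity) as total_quantity,
       AVG(value) as avg_value
FROM inventory
GROUP BY warehouse

Result:
  WH-A: 1 records, 1151 total quantity, 189.93 avg value
  WH-C: 2 records, 12928 total quantity, 517.87 avg value
  WH-Central: 3 records, 11291 total quantity, 298.41 avg value
  WH-East: 1 records, 8033 total quantity, 313.30 avg value
  WH-West: 4 records, 13602 total quantity, 292.84 avg value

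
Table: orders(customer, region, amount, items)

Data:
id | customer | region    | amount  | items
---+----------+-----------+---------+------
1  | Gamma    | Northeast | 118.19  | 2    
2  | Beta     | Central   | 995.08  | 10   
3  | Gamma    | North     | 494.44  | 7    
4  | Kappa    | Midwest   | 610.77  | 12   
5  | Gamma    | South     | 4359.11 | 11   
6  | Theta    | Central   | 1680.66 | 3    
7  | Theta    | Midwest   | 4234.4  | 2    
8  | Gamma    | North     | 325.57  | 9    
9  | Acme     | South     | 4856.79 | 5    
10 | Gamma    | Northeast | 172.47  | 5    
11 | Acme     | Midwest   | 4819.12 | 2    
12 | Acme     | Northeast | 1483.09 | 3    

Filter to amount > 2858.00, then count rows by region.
SELECT region, COUNT(*)
FROM orders
WHERE amount > 2858.00
GROUP BY region

Note: WHERE filters rows before grouping.

Result:
  Midwest: 2
  South: 2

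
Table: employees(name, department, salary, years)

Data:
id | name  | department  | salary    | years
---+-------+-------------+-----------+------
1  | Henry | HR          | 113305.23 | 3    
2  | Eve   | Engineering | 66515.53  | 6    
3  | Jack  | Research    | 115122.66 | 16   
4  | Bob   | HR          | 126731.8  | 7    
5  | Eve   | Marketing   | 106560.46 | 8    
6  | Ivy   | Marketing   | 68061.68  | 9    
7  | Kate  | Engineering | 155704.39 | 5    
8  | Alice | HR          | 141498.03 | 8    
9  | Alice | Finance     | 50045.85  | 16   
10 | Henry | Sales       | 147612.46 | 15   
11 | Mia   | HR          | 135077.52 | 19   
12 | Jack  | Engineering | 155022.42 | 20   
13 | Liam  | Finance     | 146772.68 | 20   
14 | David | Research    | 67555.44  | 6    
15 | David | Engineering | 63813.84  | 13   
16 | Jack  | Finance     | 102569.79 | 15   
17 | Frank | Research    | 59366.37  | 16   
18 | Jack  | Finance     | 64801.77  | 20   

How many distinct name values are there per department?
SELECT department, COUNT(DISTINCT name)
FROM employees
GROUP BY department

Result:
  Engineering: 4 distinct
  Finance: 3 distinct
  HR: 4 distinct
  Marketing: 2 distinct
  Research: 3 distinct
  Sales: 1 distinct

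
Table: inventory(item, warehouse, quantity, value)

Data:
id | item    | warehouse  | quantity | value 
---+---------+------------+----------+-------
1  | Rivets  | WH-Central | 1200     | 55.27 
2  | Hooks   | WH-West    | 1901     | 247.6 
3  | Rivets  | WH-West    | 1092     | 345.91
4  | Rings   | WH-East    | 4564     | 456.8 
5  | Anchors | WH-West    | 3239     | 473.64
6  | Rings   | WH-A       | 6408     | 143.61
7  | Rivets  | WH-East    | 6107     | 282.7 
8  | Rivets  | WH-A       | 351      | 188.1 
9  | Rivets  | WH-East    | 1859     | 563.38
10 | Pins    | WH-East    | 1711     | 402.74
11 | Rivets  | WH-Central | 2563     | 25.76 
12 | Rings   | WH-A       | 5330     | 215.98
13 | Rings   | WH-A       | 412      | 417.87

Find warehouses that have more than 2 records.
SELECT warehouse, COUNT(*) as cnt
FROM inventory
GROUP BY warehouse
HAVING COUNT(*) > 2

Result:
  WH-A: 4
  WH-East: 4
  WH-West: 3

Note: HAVING filters groups after aggregation, WHERE filters rows before.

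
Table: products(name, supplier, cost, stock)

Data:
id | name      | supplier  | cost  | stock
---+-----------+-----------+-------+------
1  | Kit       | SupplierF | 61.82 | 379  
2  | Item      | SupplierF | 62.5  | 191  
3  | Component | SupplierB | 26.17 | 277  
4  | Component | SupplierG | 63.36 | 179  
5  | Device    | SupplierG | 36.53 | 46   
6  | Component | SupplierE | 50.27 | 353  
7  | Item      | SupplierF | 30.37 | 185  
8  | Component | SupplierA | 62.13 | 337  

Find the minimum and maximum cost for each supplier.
SELECT supplier, MIN(cost), MAX(cost)
FROM products
GROUP BY supplier

Result:
  SupplierA: min=62.13, max=62.13
  SupplierB: min=26.17, max=26.17
  SupplierE: min=50.27, max=50.27
  SupplierF: min=30.37, max=62.50
  SupplierG: min=36.53, max=63.36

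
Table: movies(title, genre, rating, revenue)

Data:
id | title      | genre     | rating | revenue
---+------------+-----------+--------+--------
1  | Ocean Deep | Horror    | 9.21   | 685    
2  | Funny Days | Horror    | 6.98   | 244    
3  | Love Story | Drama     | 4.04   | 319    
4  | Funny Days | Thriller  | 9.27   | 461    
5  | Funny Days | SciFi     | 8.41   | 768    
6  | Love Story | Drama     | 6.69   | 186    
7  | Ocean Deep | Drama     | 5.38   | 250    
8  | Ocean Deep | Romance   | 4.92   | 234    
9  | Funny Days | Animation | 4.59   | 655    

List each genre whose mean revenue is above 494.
SELECT genre, AVG(revenue)
FROM movies
GROUP BY genre
HAVING AVG(revenue) > 494

Result:
  Animation: avg=655.00
  SciFi: avg=768.00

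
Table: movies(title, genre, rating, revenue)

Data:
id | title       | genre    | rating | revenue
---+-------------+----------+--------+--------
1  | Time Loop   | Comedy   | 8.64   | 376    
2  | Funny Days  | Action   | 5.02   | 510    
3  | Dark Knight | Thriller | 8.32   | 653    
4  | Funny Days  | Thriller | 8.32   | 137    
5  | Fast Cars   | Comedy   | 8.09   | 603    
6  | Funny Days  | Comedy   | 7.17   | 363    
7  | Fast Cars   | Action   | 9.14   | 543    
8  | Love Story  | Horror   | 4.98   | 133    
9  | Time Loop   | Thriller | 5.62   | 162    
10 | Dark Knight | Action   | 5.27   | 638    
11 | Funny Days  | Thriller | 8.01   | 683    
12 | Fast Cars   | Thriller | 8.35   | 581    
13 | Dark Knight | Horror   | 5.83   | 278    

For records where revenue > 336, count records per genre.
SELECT genre, COUNT(*)
FROM movies
WHERE revenue > 336
GROUP BY genre

Note: WHERE filters rows before grouping.

Result:
  Action: 3
  Comedy: 3
  Thriller: 3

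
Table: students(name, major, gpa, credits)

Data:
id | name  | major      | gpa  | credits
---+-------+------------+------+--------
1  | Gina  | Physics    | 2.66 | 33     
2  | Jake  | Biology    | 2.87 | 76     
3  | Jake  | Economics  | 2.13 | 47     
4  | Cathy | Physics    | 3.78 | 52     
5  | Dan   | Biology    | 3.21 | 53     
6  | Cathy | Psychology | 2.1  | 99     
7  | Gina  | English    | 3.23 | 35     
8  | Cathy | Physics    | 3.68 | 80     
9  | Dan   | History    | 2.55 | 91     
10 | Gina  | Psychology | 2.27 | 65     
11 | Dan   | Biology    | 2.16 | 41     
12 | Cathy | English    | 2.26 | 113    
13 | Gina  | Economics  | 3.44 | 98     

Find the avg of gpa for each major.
SELECT major, AVG(gpa) as result
FROM students
GROUP BY major

Result:
  Biology: 2.75
  Economics: 2.79
  English: 2.75
  History: 2.55
  Physics: 3.37
  Psychology: 2.19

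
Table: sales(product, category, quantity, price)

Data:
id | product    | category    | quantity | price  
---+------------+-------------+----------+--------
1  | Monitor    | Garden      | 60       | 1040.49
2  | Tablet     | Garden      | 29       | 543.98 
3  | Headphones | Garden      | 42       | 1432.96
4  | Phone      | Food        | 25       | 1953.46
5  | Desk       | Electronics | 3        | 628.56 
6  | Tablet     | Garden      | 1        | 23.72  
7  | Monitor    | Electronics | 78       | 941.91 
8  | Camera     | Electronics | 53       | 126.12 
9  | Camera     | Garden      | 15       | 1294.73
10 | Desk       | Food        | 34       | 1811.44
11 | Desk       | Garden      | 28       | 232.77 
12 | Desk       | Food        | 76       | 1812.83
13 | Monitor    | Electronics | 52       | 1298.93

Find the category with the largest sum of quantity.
SELECT category, SUM(quantity) as val
FROM sales
GROUP BY category
ORDER BY val DESC
LIMIT 1

Result: Electronics with sum(quantity) = 186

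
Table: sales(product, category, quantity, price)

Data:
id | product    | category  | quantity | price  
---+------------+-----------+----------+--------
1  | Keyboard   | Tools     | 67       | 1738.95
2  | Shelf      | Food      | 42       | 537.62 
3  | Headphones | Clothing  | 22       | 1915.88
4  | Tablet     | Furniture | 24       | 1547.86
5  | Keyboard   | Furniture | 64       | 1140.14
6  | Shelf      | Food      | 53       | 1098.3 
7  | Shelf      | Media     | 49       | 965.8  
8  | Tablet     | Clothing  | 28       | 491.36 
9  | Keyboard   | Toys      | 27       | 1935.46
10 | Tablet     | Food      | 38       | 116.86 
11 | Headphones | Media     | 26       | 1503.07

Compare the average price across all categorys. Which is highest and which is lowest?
SELECT category, AVG(price)
FROM sales
GROUP BY category
ORDER BY AVG(price)

All groups:
  Food: 584.26
  Clothing: 1203.62
  Media: 1234.44
  Furniture: 1344.00
  Tools: 1738.95
  Toys: 1935.46

Highest: Toys (1935.46)
Lowest: Food (584.26)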